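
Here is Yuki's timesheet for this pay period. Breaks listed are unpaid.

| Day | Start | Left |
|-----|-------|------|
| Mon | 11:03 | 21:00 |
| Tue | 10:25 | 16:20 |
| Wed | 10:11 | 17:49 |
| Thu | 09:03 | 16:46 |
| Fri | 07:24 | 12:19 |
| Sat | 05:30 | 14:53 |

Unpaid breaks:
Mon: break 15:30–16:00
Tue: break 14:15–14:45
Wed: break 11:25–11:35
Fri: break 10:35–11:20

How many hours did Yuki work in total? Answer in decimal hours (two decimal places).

43.60 hours

Mon: 11:03–21:00 = 9 h 57 min; less 30 min break → 9 h 27 min
Tue: 10:25–16:20 = 5 h 55 min; less 30 min break → 5 h 25 min
Wed: 10:11–17:49 = 7 h 38 min; less 10 min break → 7 h 28 min
Thu: 09:03–16:46 = 7 h 43 min
Fri: 07:24–12:19 = 4 h 55 min; less 45 min break → 4 h 10 min
Sat: 05:30–14:53 = 9 h 23 min
Total: 9 h 27 min + 5 h 25 min + 7 h 28 min + 7 h 43 min + 4 h 10 min + 9 h 23 min = 43 h 36 min.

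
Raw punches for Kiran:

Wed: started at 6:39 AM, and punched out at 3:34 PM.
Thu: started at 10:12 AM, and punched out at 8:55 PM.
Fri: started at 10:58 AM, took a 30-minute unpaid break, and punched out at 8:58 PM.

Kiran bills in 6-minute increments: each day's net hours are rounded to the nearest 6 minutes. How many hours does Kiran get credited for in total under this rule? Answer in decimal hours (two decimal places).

Wed: 6:39 AM–3:34 PM = 8 h 55 min → rounds to 8 h 54 min
Thu: 10:12 AM–8:55 PM = 10 h 43 min → rounds to 10 h 42 min
Fri: 10:58 AM–8:58 PM = 10 h 0 min − 30 min = 9 h 30 min → rounds to 9 h 30 min
Total credited: 29 h 6 min.

29.10 hours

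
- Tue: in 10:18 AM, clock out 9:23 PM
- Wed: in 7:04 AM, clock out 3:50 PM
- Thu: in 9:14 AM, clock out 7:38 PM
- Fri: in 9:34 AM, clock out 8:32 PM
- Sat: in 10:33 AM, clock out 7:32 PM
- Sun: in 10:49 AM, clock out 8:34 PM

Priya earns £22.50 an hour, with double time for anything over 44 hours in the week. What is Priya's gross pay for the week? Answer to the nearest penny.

£1707.75

Tue: 10:18 AM–9:23 PM = 11 h 5 min
Wed: 7:04 AM–3:50 PM = 8 h 46 min
Thu: 9:14 AM–7:38 PM = 10 h 24 min
Fri: 9:34 AM–8:32 PM = 10 h 58 min
Sat: 10:33 AM–7:32 PM = 8 h 59 min
Sun: 10:49 AM–8:34 PM = 9 h 45 min
Total worked: 59 h 57 min = 3597 min.
Regular 44 h 0 min = 2640 min at £22.50/h; overtime 15 h 57 min = 957 min at £45.00/h.
Pay = (2640 × £22.50 + 957 × £45.00) ÷ 60 = £1707.75.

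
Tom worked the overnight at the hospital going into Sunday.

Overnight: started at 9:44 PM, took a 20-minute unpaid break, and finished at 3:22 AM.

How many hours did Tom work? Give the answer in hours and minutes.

Overnight: 9:44 PM → midnight = 2 h 16 min; midnight → 3:22 AM = 3 h 22 min; span 5 h 38 min; less 20 min break → 5 h 18 min

5 h 18 min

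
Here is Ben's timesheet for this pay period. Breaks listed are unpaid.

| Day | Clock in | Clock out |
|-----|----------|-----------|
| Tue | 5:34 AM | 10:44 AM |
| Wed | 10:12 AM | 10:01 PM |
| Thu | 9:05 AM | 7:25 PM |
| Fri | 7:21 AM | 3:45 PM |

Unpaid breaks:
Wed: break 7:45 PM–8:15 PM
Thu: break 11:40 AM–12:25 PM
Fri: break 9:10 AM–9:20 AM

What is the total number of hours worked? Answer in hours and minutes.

34 h 18 min

Tue: 5:34 AM–10:44 AM = 5 h 10 min
Wed: 10:12 AM–10:01 PM = 11 h 49 min; less 30 min break → 11 h 19 min
Thu: 9:05 AM–7:25 PM = 10 h 20 min; less 45 min break → 9 h 35 min
Fri: 7:21 AM–3:45 PM = 8 h 24 min; less 10 min break → 8 h 14 min
Total: 5 h 10 min + 11 h 19 min + 9 h 35 min + 8 h 14 min = 34 h 18 min.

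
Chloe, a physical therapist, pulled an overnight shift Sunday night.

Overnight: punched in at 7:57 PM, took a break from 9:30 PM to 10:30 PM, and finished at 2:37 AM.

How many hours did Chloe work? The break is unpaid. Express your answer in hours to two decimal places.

Overnight: 7:57 PM → midnight = 4 h 3 min; midnight → 2:37 AM = 2 h 37 min; span 6 h 40 min; less 60 min break → 5 h 40 min

5.67 hours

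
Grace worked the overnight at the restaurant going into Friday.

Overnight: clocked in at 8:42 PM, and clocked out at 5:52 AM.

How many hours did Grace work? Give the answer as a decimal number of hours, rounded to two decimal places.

9.17 hours

Overnight: 8:42 PM → midnight = 3 h 18 min; midnight → 5:52 AM = 5 h 52 min; span 9 h 10 min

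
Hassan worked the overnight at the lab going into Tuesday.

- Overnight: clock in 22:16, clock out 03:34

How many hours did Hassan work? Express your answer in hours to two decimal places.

Overnight: 22:16 → midnight = 1 h 44 min; midnight → 03:34 = 3 h 34 min; span 5 h 18 min

5.30 hours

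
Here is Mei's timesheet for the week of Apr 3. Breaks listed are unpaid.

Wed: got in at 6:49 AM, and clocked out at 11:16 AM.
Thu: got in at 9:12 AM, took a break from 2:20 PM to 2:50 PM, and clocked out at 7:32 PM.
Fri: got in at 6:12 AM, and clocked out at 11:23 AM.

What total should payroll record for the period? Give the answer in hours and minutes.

19 h 28 min

Wed: 6:49 AM–11:16 AM = 4 h 27 min
Thu: 9:12 AM–7:32 PM = 10 h 20 min; less 30 min break → 9 h 50 min
Fri: 6:12 AM–11:23 AM = 5 h 11 min
Total: 4 h 27 min + 9 h 50 min + 5 h 11 min = 19 h 28 min.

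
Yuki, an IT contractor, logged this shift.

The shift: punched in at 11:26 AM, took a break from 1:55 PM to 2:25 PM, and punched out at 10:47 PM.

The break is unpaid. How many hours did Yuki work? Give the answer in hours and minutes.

The shift: 11:26 AM–10:47 PM = 11 h 21 min; less 30 min break → 10 h 51 min

10 h 51 min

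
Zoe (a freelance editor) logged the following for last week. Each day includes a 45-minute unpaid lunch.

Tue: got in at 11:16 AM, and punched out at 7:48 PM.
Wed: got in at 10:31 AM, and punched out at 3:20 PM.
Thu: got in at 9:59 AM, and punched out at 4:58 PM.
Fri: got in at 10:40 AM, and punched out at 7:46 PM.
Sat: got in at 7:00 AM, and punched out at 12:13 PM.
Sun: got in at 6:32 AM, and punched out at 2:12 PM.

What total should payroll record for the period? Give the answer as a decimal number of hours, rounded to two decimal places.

37.82 hours

Tue: 11:16 AM–7:48 PM = 8 h 32 min; less 45 min break → 7 h 47 min
Wed: 10:31 AM–3:20 PM = 4 h 49 min; less 45 min break → 4 h 4 min
Thu: 9:59 AM–4:58 PM = 6 h 59 min; less 45 min break → 6 h 14 min
Fri: 10:40 AM–7:46 PM = 9 h 6 min; less 45 min break → 8 h 21 min
Sat: 7:00 AM–12:13 PM = 5 h 13 min; less 45 min break → 4 h 28 min
Sun: 6:32 AM–2:12 PM = 7 h 40 min; less 45 min break → 6 h 55 min
Total: 7 h 47 min + 4 h 4 min + 6 h 14 min + 8 h 21 min + 4 h 28 min + 6 h 55 min = 37 h 49 min.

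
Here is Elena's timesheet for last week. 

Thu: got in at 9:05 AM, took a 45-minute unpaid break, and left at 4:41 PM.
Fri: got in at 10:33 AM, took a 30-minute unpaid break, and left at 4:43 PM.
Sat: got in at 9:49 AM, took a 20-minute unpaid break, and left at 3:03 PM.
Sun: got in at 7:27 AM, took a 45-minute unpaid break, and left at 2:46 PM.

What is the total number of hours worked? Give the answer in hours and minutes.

23 h 59 min

Thu: 9:05 AM–4:41 PM = 7 h 36 min; less 45 min break → 6 h 51 min
Fri: 10:33 AM–4:43 PM = 6 h 10 min; less 30 min break → 5 h 40 min
Sat: 9:49 AM–3:03 PM = 5 h 14 min; less 20 min break → 4 h 54 min
Sun: 7:27 AM–2:46 PM = 7 h 19 min; less 45 min break → 6 h 34 min
Total: 6 h 51 min + 5 h 40 min + 4 h 54 min + 6 h 34 min = 23 h 59 min.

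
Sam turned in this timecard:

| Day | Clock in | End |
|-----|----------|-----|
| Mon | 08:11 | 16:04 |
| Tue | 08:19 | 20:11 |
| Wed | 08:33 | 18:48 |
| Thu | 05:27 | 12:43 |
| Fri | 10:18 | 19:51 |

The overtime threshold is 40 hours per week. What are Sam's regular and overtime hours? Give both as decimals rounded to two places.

Mon: 08:11–16:04 = 7 h 53 min
Tue: 08:19–20:11 = 11 h 52 min
Wed: 08:33–18:48 = 10 h 15 min
Thu: 05:27–12:43 = 7 h 16 min
Fri: 10:18–19:51 = 9 h 33 min
Total worked: 46 h 49 min = 46.82 h.
Threshold 40 h → overtime 6 h 49 min, regular 40 h 0 min.

Regular 40.00 hours, overtime 6.82 hours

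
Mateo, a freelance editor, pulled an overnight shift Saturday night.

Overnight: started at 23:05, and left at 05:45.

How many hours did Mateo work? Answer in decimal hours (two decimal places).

6.67 hours

Overnight: 23:05 → midnight = 0 h 55 min; midnight → 05:45 = 5 h 45 min; span 6 h 40 min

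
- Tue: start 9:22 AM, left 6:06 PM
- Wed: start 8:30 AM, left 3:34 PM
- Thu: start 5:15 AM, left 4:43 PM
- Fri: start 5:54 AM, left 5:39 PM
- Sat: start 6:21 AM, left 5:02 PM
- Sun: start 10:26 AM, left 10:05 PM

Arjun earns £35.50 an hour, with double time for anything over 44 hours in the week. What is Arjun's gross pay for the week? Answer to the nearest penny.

Tue: 9:22 AM–6:06 PM = 8 h 44 min
Wed: 8:30 AM–3:34 PM = 7 h 4 min
Thu: 5:15 AM–4:43 PM = 11 h 28 min
Fri: 5:54 AM–5:39 PM = 11 h 45 min
Sat: 6:21 AM–5:02 PM = 10 h 41 min
Sun: 10:26 AM–10:05 PM = 11 h 39 min
Total worked: 61 h 21 min = 3681 min.
Regular 44 h 0 min = 2640 min at £35.50/h; overtime 17 h 21 min = 1041 min at £71.00/h.
Pay = (2640 × £35.50 + 1041 × £71.00) ÷ 60 = £2793.85.

£2793.85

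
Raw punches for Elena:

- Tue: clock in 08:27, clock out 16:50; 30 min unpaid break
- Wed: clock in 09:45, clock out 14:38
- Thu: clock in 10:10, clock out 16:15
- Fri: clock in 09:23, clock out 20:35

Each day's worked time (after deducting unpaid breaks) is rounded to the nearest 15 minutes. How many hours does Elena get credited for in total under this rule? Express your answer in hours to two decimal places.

30.25 hours

Tue: 08:27–16:50 = 8 h 23 min − 30 min = 7 h 53 min → rounds to 8 h 0 min
Wed: 09:45–14:38 = 4 h 53 min → rounds to 5 h 0 min
Thu: 10:10–16:15 = 6 h 5 min → rounds to 6 h 0 min
Fri: 09:23–20:35 = 11 h 12 min → rounds to 11 h 15 min
Total credited: 30 h 15 min.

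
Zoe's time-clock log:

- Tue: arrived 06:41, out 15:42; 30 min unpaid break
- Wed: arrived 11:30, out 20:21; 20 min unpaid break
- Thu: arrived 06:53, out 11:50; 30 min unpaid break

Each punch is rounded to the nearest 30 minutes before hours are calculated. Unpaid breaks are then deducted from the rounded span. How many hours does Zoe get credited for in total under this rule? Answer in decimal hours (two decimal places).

21.67 hours

Tue: in 06:41→06:30, out 15:42→15:30; 9 h 0 min − 30 min = 8 h 30 min
Wed: in 11:30→11:30, out 20:21→20:30; 9 h 0 min − 20 min = 8 h 40 min
Thu: in 06:53→07:00, out 11:50→12:00; 5 h 0 min − 30 min = 4 h 30 min
Total credited: 21 h 40 min.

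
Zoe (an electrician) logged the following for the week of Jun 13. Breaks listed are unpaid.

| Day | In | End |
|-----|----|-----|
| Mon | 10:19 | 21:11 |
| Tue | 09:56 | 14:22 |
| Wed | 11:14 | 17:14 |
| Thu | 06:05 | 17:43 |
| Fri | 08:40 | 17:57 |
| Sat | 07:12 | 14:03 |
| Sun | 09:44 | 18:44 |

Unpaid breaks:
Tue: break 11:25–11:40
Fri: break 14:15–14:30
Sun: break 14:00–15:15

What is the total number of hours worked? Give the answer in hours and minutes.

Mon: 10:19–21:11 = 10 h 52 min
Tue: 09:56–14:22 = 4 h 26 min; less 15 min break → 4 h 11 min
Wed: 11:14–17:14 = 6 h 0 min
Thu: 06:05–17:43 = 11 h 38 min
Fri: 08:40–17:57 = 9 h 17 min; less 15 min break → 9 h 2 min
Sat: 07:12–14:03 = 6 h 51 min
Sun: 09:44–18:44 = 9 h 0 min; less 75 min break → 7 h 45 min
Total: 10 h 52 min + 4 h 11 min + 6 h 0 min + 11 h 38 min + 9 h 2 min + 6 h 51 min + 7 h 45 min = 56 h 19 min.

56 h 19 min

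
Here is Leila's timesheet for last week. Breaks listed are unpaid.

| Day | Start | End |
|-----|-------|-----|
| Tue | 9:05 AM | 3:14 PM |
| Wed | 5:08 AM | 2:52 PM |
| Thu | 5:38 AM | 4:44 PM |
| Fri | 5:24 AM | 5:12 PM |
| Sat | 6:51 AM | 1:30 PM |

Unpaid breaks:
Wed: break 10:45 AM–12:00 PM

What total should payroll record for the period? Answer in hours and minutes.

44 h 11 min

Tue: 9:05 AM–3:14 PM = 6 h 9 min
Wed: 5:08 AM–2:52 PM = 9 h 44 min; less 75 min break → 8 h 29 min
Thu: 5:38 AM–4:44 PM = 11 h 6 min
Fri: 5:24 AM–5:12 PM = 11 h 48 min
Sat: 6:51 AM–1:30 PM = 6 h 39 min
Total: 6 h 9 min + 8 h 29 min + 11 h 6 min + 11 h 48 min + 6 h 39 min = 44 h 11 min.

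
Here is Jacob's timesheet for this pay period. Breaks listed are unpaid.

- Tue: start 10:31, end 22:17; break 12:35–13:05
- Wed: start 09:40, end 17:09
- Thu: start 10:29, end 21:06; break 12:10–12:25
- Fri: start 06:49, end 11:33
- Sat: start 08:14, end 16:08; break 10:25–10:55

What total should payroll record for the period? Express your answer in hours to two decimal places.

Tue: 10:31–22:17 = 11 h 46 min; less 30 min break → 11 h 16 min
Wed: 09:40–17:09 = 7 h 29 min
Thu: 10:29–21:06 = 10 h 37 min; less 15 min break → 10 h 22 min
Fri: 06:49–11:33 = 4 h 44 min
Sat: 08:14–16:08 = 7 h 54 min; less 30 min break → 7 h 24 min
Total: 11 h 16 min + 7 h 29 min + 10 h 22 min + 4 h 44 min + 7 h 24 min = 41 h 15 min.

41.25 hours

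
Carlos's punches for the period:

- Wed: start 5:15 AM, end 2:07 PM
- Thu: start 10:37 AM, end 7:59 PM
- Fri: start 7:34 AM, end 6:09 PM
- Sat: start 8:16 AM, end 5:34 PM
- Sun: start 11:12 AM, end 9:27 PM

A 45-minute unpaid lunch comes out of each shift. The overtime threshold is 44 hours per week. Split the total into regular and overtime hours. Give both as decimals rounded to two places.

Wed: 5:15 AM–2:07 PM = 8 h 52 min; less 45 min break → 8 h 7 min
Thu: 10:37 AM–7:59 PM = 9 h 22 min; less 45 min break → 8 h 37 min
Fri: 7:34 AM–6:09 PM = 10 h 35 min; less 45 min break → 9 h 50 min
Sat: 8:16 AM–5:34 PM = 9 h 18 min; less 45 min break → 8 h 33 min
Sun: 11:12 AM–9:27 PM = 10 h 15 min; less 45 min break → 9 h 30 min
Total worked: 44 h 37 min = 44.62 h.
Threshold 44 h → overtime 0 h 37 min, regular 44 h 0 min.

Regular 44.00 hours, overtime 0.62 hours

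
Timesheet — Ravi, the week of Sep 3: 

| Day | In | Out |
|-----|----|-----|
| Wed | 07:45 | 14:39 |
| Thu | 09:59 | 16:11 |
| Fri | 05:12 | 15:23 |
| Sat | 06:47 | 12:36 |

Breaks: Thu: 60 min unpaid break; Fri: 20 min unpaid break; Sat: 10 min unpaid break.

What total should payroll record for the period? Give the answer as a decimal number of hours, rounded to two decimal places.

27.60 hours

Wed: 07:45–14:39 = 6 h 54 min
Thu: 09:59–16:11 = 6 h 12 min; less 60 min break → 5 h 12 min
Fri: 05:12–15:23 = 10 h 11 min; less 20 min break → 9 h 51 min
Sat: 06:47–12:36 = 5 h 49 min; less 10 min break → 5 h 39 min
Total: 6 h 54 min + 5 h 12 min + 9 h 51 min + 5 h 39 min = 27 h 36 min.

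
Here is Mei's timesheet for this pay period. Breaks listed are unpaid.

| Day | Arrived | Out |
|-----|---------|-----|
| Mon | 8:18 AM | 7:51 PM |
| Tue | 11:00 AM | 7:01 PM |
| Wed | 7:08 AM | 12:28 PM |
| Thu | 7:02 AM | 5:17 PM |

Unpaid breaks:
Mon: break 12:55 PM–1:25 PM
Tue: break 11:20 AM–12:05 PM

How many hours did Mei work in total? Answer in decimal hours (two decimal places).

33.90 hours

Mon: 8:18 AM–7:51 PM = 11 h 33 min; less 30 min break → 11 h 3 min
Tue: 11:00 AM–7:01 PM = 8 h 1 min; less 45 min break → 7 h 16 min
Wed: 7:08 AM–12:28 PM = 5 h 20 min
Thu: 7:02 AM–5:17 PM = 10 h 15 min
Total: 11 h 3 min + 7 h 16 min + 5 h 20 min + 10 h 15 min = 33 h 54 min.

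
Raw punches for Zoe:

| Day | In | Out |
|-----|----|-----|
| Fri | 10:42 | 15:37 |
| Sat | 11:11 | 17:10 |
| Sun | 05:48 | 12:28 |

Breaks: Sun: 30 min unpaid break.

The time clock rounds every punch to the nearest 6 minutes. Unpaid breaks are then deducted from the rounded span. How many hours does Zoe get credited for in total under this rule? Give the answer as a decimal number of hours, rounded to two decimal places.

17.10 hours

Fri: in 10:42→10:42, out 15:37→15:36; 4 h 54 min
Sat: in 11:11→11:12, out 17:10→17:12; 6 h 0 min
Sun: in 05:48→05:48, out 12:28→12:30; 6 h 42 min − 30 min = 6 h 12 min
Total credited: 17 h 6 min.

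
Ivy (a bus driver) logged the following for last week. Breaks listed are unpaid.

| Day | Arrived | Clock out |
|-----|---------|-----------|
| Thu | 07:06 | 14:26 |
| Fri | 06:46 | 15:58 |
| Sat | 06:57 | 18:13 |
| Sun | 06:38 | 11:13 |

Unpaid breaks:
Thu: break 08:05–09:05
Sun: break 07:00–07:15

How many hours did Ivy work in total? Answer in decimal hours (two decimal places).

Thu: 07:06–14:26 = 7 h 20 min; less 60 min break → 6 h 20 min
Fri: 06:46–15:58 = 9 h 12 min
Sat: 06:57–18:13 = 11 h 16 min
Sun: 06:38–11:13 = 4 h 35 min; less 15 min break → 4 h 20 min
Total: 6 h 20 min + 9 h 12 min + 11 h 16 min + 4 h 20 min = 31 h 8 min.

31.13 hours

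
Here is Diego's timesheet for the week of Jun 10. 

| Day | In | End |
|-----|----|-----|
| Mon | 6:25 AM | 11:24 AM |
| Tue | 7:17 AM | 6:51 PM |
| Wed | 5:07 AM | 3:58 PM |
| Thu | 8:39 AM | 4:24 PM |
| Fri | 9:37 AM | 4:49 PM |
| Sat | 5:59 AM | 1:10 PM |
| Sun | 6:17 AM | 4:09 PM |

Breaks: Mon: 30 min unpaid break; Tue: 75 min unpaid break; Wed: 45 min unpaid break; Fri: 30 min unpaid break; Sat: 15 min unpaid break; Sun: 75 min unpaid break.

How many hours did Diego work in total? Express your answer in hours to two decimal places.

Mon: 6:25 AM–11:24 AM = 4 h 59 min; less 30 min break → 4 h 29 min
Tue: 7:17 AM–6:51 PM = 11 h 34 min; less 75 min break → 10 h 19 min
Wed: 5:07 AM–3:58 PM = 10 h 51 min; less 45 min break → 10 h 6 min
Thu: 8:39 AM–4:24 PM = 7 h 45 min
Fri: 9:37 AM–4:49 PM = 7 h 12 min; less 30 min break → 6 h 42 min
Sat: 5:59 AM–1:10 PM = 7 h 11 min; less 15 min break → 6 h 56 min
Sun: 6:17 AM–4:09 PM = 9 h 52 min; less 75 min break → 8 h 37 min
Total: 4 h 29 min + 10 h 19 min + 10 h 6 min + 7 h 45 min + 6 h 42 min + 6 h 56 min + 8 h 37 min = 54 h 54 min.

54.90 hours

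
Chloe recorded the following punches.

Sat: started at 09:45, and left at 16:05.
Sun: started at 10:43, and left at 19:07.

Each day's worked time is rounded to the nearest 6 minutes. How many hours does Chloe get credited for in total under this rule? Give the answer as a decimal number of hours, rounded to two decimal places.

14.70 hours

Sat: 09:45–16:05 = 6 h 20 min → rounds to 6 h 18 min
Sun: 10:43–19:07 = 8 h 24 min → rounds to 8 h 24 min
Total credited: 14 h 42 min.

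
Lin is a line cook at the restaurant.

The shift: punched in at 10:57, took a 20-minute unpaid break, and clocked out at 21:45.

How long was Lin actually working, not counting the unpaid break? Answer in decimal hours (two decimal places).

10.47 hours

The shift: 10:57–21:45 = 10 h 48 min; less 20 min break → 10 h 28 min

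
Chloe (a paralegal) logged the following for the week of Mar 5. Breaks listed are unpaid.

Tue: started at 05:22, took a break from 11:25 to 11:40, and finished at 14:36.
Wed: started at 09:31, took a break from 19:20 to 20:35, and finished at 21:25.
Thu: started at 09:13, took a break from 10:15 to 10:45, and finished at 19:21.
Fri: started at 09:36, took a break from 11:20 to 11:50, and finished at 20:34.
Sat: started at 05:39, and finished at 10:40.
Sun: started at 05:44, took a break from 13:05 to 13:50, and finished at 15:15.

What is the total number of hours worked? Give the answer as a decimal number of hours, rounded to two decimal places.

Tue: 05:22–14:36 = 9 h 14 min; less 15 min break → 8 h 59 min
Wed: 09:31–21:25 = 11 h 54 min; less 75 min break → 10 h 39 min
Thu: 09:13–19:21 = 10 h 8 min; less 30 min break → 9 h 38 min
Fri: 09:36–20:34 = 10 h 58 min; less 30 min break → 10 h 28 min
Sat: 05:39–10:40 = 5 h 1 min
Sun: 05:44–15:15 = 9 h 31 min; less 45 min break → 8 h 46 min
Total: 8 h 59 min + 10 h 39 min + 9 h 38 min + 10 h 28 min + 5 h 1 min + 8 h 46 min = 53 h 31 min.

53.52 hours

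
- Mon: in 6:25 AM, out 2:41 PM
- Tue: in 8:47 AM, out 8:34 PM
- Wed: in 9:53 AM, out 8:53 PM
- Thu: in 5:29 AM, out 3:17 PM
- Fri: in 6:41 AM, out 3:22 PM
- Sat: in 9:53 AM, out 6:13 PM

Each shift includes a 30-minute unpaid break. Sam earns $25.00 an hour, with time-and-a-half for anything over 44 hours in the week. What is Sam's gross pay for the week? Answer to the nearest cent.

$1507.50

Mon: 6:25 AM–2:41 PM = 8 h 16 min; less 30 min break → 7 h 46 min
Tue: 8:47 AM–8:34 PM = 11 h 47 min; less 30 min break → 11 h 17 min
Wed: 9:53 AM–8:53 PM = 11 h 0 min; less 30 min break → 10 h 30 min
Thu: 5:29 AM–3:17 PM = 9 h 48 min; less 30 min break → 9 h 18 min
Fri: 6:41 AM–3:22 PM = 8 h 41 min; less 30 min break → 8 h 11 min
Sat: 9:53 AM–6:13 PM = 8 h 20 min; less 30 min break → 7 h 50 min
Total worked: 54 h 52 min = 3292 min.
Regular 44 h 0 min = 2640 min at $25.00/h; overtime 10 h 52 min = 652 min at $37.50/h.
Pay = (2640 × $25.00 + 652 × $37.50) ÷ 60 = $1507.50.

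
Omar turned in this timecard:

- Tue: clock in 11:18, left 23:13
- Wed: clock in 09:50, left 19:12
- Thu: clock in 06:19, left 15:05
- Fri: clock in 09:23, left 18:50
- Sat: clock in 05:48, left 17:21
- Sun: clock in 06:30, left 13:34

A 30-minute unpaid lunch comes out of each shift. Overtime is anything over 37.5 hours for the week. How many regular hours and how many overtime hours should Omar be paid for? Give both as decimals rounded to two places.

Tue: 11:18–23:13 = 11 h 55 min; less 30 min break → 11 h 25 min
Wed: 09:50–19:12 = 9 h 22 min; less 30 min break → 8 h 52 min
Thu: 06:19–15:05 = 8 h 46 min; less 30 min break → 8 h 16 min
Fri: 09:23–18:50 = 9 h 27 min; less 30 min break → 8 h 57 min
Sat: 05:48–17:21 = 11 h 33 min; less 30 min break → 11 h 3 min
Sun: 06:30–13:34 = 7 h 4 min; less 30 min break → 6 h 34 min
Total worked: 55 h 7 min = 55.12 h.
Threshold 37.5 h → overtime 17 h 37 min, regular 37 h 30 min.

Regular 37.50 hours, overtime 17.62 hours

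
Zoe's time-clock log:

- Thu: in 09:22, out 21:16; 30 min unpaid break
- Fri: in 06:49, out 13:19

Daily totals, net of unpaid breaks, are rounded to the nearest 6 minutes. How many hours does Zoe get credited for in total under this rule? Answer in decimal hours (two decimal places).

17.90 hours

Thu: 09:22–21:16 = 11 h 54 min − 30 min = 11 h 24 min → rounds to 11 h 24 min
Fri: 06:49–13:19 = 6 h 30 min → rounds to 6 h 30 min
Total credited: 17 h 54 min.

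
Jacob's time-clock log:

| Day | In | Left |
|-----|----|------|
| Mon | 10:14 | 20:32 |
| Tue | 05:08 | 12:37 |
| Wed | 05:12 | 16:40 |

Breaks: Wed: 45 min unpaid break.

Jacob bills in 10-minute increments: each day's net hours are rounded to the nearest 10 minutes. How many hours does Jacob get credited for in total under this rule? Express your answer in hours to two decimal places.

28.50 hours

Mon: 10:14–20:32 = 10 h 18 min → rounds to 10 h 20 min
Tue: 05:08–12:37 = 7 h 29 min → rounds to 7 h 30 min
Wed: 05:12–16:40 = 11 h 28 min − 45 min = 10 h 43 min → rounds to 10 h 40 min
Total credited: 28 h 30 min.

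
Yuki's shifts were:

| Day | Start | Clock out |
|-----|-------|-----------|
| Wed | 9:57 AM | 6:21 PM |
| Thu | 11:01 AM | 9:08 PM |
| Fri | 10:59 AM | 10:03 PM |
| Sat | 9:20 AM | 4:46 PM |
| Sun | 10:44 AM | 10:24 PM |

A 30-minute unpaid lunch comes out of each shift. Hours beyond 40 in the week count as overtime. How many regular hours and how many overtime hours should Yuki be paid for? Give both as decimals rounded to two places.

Regular 40.00 hours, overtime 6.18 hours

Wed: 9:57 AM–6:21 PM = 8 h 24 min; less 30 min break → 7 h 54 min
Thu: 11:01 AM–9:08 PM = 10 h 7 min; less 30 min break → 9 h 37 min
Fri: 10:59 AM–10:03 PM = 11 h 4 min; less 30 min break → 10 h 34 min
Sat: 9:20 AM–4:46 PM = 7 h 26 min; less 30 min break → 6 h 56 min
Sun: 10:44 AM–10:24 PM = 11 h 40 min; less 30 min break → 11 h 10 min
Total worked: 46 h 11 min = 46.18 h.
Threshold 40 h → overtime 6 h 11 min, regular 40 h 0 min.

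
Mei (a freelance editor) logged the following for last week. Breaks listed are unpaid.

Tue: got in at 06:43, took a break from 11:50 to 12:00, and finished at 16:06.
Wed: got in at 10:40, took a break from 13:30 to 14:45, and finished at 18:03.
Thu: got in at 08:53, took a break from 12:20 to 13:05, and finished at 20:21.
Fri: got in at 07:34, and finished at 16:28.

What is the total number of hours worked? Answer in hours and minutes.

Tue: 06:43–16:06 = 9 h 23 min; less 10 min break → 9 h 13 min
Wed: 10:40–18:03 = 7 h 23 min; less 75 min break → 6 h 8 min
Thu: 08:53–20:21 = 11 h 28 min; less 45 min break → 10 h 43 min
Fri: 07:34–16:28 = 8 h 54 min
Total: 9 h 13 min + 6 h 8 min + 10 h 43 min + 8 h 54 min = 34 h 58 min.

34 h 58 min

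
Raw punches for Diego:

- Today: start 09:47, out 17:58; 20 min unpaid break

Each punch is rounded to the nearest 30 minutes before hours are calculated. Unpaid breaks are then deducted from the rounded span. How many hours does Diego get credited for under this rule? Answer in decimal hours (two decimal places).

7.67 hours

Today: in 09:47→10:00, out 17:58→18:00; 8 h 0 min − 20 min = 7 h 40 min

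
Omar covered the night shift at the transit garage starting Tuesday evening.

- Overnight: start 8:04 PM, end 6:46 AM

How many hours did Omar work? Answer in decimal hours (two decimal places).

10.70 hours

Overnight: 8:04 PM → midnight = 3 h 56 min; midnight → 6:46 AM = 6 h 46 min; span 10 h 42 min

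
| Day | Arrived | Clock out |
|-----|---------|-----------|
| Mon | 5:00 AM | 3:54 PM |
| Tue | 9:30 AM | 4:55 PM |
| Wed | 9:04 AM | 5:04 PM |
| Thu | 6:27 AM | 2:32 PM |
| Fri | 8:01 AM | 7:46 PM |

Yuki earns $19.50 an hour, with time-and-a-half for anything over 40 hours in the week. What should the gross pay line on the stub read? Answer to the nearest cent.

Mon: 5:00 AM–3:54 PM = 10 h 54 min
Tue: 9:30 AM–4:55 PM = 7 h 25 min
Wed: 9:04 AM–5:04 PM = 8 h 0 min
Thu: 6:27 AM–2:32 PM = 8 h 5 min
Fri: 8:01 AM–7:46 PM = 11 h 45 min
Total worked: 46 h 9 min = 2769 min.
Regular 40 h 0 min = 2400 min at $19.50/h; overtime 6 h 9 min = 369 min at $29.25/h.
Pay = (2400 × $19.50 + 369 × $29.25) ÷ 60 = $959.89.

$959.89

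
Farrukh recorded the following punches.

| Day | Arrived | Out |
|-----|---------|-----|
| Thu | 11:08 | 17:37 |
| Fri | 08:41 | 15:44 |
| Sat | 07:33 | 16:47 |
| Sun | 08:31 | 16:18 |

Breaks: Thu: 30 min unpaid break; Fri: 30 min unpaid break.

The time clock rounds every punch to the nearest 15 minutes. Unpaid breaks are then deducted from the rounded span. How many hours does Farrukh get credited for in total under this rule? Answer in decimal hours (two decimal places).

Thu: in 11:08→11:15, out 17:37→17:30; 6 h 15 min − 30 min = 5 h 45 min
Fri: in 08:41→08:45, out 15:44→15:45; 7 h 0 min − 30 min = 6 h 30 min
Sat: in 07:33→07:30, out 16:47→16:45; 9 h 15 min
Sun: in 08:31→08:30, out 16:18→16:15; 7 h 45 min
Total credited: 29 h 15 min.

29.25 hours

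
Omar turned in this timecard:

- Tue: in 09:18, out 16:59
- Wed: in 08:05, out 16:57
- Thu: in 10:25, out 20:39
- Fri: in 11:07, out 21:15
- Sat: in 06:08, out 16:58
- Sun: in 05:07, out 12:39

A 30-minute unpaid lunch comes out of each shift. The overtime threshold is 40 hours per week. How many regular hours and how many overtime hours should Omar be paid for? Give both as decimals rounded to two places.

Regular 40.00 hours, overtime 12.28 hours

Tue: 09:18–16:59 = 7 h 41 min; less 30 min break → 7 h 11 min
Wed: 08:05–16:57 = 8 h 52 min; less 30 min break → 8 h 22 min
Thu: 10:25–20:39 = 10 h 14 min; less 30 min break → 9 h 44 min
Fri: 11:07–21:15 = 10 h 8 min; less 30 min break → 9 h 38 min
Sat: 06:08–16:58 = 10 h 50 min; less 30 min break → 10 h 20 min
Sun: 05:07–12:39 = 7 h 32 min; less 30 min break → 7 h 2 min
Total worked: 52 h 17 min = 52.28 h.
Threshold 40 h → overtime 12 h 17 min, regular 40 h 0 min.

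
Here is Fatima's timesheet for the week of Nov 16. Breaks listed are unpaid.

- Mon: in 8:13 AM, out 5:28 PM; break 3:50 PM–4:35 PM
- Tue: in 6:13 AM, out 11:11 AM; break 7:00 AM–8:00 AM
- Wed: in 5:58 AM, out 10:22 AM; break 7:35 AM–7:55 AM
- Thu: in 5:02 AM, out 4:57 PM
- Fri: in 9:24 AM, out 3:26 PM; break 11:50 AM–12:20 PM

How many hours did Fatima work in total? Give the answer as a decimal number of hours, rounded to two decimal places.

33.98 hours

Mon: 8:13 AM–5:28 PM = 9 h 15 min; less 45 min break → 8 h 30 min
Tue: 6:13 AM–11:11 AM = 4 h 58 min; less 60 min break → 3 h 58 min
Wed: 5:58 AM–10:22 AM = 4 h 24 min; less 20 min break → 4 h 4 min
Thu: 5:02 AM–4:57 PM = 11 h 55 min
Fri: 9:24 AM–3:26 PM = 6 h 2 min; less 30 min break → 5 h 32 min
Total: 8 h 30 min + 3 h 58 min + 4 h 4 min + 11 h 55 min + 5 h 32 min = 33 h 59 min.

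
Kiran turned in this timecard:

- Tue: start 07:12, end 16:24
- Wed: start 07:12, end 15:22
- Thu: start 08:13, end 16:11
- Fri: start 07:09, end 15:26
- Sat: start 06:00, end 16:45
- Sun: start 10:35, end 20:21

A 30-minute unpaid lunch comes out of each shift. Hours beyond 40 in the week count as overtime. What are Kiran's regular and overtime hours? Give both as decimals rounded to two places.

Tue: 07:12–16:24 = 9 h 12 min; less 30 min break → 8 h 42 min
Wed: 07:12–15:22 = 8 h 10 min; less 30 min break → 7 h 40 min
Thu: 08:13–16:11 = 7 h 58 min; less 30 min break → 7 h 28 min
Fri: 07:09–15:26 = 8 h 17 min; less 30 min break → 7 h 47 min
Sat: 06:00–16:45 = 10 h 45 min; less 30 min break → 10 h 15 min
Sun: 10:35–20:21 = 9 h 46 min; less 30 min break → 9 h 16 min
Total worked: 51 h 8 min = 51.13 h.
Threshold 40 h → overtime 11 h 8 min, regular 40 h 0 min.

Regular 40.00 hours, overtime 11.13 hours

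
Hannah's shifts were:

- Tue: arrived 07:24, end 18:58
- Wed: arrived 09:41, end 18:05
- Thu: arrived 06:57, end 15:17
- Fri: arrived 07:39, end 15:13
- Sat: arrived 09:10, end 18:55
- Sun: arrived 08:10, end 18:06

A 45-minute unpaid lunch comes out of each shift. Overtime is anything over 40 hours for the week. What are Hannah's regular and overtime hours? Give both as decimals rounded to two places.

Regular 40.00 hours, overtime 11.05 hours

Tue: 07:24–18:58 = 11 h 34 min; less 45 min break → 10 h 49 min
Wed: 09:41–18:05 = 8 h 24 min; less 45 min break → 7 h 39 min
Thu: 06:57–15:17 = 8 h 20 min; less 45 min break → 7 h 35 min
Fri: 07:39–15:13 = 7 h 34 min; less 45 min break → 6 h 49 min
Sat: 09:10–18:55 = 9 h 45 min; less 45 min break → 9 h 0 min
Sun: 08:10–18:06 = 9 h 56 min; less 45 min break → 9 h 11 min
Total worked: 51 h 3 min = 51.05 h.
Threshold 40 h → overtime 11 h 3 min, regular 40 h 0 min.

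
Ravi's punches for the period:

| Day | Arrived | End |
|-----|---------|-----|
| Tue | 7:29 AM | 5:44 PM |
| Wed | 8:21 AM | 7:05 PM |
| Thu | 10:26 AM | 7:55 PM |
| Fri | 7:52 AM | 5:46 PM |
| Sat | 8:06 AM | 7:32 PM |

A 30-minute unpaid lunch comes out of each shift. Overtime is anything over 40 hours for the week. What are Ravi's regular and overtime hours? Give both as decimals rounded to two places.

Regular 40.00 hours, overtime 9.30 hours

Tue: 7:29 AM–5:44 PM = 10 h 15 min; less 30 min break → 9 h 45 min
Wed: 8:21 AM–7:05 PM = 10 h 44 min; less 30 min break → 10 h 14 min
Thu: 10:26 AM–7:55 PM = 9 h 29 min; less 30 min break → 8 h 59 min
Fri: 7:52 AM–5:46 PM = 9 h 54 min; less 30 min break → 9 h 24 min
Sat: 8:06 AM–7:32 PM = 11 h 26 min; less 30 min break → 10 h 56 min
Total worked: 49 h 18 min = 49.30 h.
Threshold 40 h → overtime 9 h 18 min, regular 40 h 0 min.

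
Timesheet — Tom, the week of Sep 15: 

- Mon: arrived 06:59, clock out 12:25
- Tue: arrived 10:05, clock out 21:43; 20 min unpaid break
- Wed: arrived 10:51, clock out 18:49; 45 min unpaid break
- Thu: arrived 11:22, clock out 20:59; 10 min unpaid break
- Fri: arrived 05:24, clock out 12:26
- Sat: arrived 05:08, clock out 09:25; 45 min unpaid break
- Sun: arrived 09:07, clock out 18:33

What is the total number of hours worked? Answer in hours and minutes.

53 h 24 min

Mon: 06:59–12:25 = 5 h 26 min
Tue: 10:05–21:43 = 11 h 38 min; less 20 min break → 11 h 18 min
Wed: 10:51–18:49 = 7 h 58 min; less 45 min break → 7 h 13 min
Thu: 11:22–20:59 = 9 h 37 min; less 10 min break → 9 h 27 min
Fri: 05:24–12:26 = 7 h 2 min
Sat: 05:08–09:25 = 4 h 17 min; less 45 min break → 3 h 32 min
Sun: 09:07–18:33 = 9 h 26 min
Total: 5 h 26 min + 11 h 18 min + 7 h 13 min + 9 h 27 min + 7 h 2 min + 3 h 32 min + 9 h 26 min = 53 h 24 min.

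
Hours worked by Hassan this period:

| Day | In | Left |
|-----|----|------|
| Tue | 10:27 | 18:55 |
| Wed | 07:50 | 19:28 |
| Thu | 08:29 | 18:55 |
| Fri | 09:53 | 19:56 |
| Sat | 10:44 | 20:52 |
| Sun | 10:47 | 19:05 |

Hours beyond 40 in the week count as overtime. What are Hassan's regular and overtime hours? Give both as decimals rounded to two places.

Regular 40.00 hours, overtime 19.02 hours

Tue: 10:27–18:55 = 8 h 28 min
Wed: 07:50–19:28 = 11 h 38 min
Thu: 08:29–18:55 = 10 h 26 min
Fri: 09:53–19:56 = 10 h 3 min
Sat: 10:44–20:52 = 10 h 8 min
Sun: 10:47–19:05 = 8 h 18 min
Total worked: 59 h 1 min = 59.02 h.
Threshold 40 h → overtime 19 h 1 min, regular 40 h 0 min.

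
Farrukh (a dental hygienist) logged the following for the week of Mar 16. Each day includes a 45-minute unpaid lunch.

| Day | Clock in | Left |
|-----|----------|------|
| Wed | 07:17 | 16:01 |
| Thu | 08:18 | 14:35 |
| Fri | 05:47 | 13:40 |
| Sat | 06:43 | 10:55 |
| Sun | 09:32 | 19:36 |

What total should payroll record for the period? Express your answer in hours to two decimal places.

33.42 hours

Wed: 07:17–16:01 = 8 h 44 min; less 45 min break → 7 h 59 min
Thu: 08:18–14:35 = 6 h 17 min; less 45 min break → 5 h 32 min
Fri: 05:47–13:40 = 7 h 53 min; less 45 min break → 7 h 8 min
Sat: 06:43–10:55 = 4 h 12 min; less 45 min break → 3 h 27 min
Sun: 09:32–19:36 = 10 h 4 min; less 45 min break → 9 h 19 min
Total: 7 h 59 min + 5 h 32 min + 7 h 8 min + 3 h 27 min + 9 h 19 min = 33 h 25 min.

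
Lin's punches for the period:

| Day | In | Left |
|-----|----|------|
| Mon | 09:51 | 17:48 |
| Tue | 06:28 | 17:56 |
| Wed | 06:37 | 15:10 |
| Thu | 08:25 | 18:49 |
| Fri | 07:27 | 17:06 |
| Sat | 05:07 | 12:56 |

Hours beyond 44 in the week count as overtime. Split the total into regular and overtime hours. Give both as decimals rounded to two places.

Mon: 09:51–17:48 = 7 h 57 min
Tue: 06:28–17:56 = 11 h 28 min
Wed: 06:37–15:10 = 8 h 33 min
Thu: 08:25–18:49 = 10 h 24 min
Fri: 07:27–17:06 = 9 h 39 min
Sat: 05:07–12:56 = 7 h 49 min
Total worked: 55 h 50 min = 55.83 h.
Threshold 44 h → overtime 11 h 50 min, regular 44 h 0 min.

Regular 44.00 hours, overtime 11.83 hours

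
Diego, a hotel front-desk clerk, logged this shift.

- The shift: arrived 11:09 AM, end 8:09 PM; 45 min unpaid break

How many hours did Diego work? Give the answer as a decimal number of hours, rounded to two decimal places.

8.25 hours

The shift: 11:09 AM–8:09 PM = 9 h 0 min; less 45 min break → 8 h 15 min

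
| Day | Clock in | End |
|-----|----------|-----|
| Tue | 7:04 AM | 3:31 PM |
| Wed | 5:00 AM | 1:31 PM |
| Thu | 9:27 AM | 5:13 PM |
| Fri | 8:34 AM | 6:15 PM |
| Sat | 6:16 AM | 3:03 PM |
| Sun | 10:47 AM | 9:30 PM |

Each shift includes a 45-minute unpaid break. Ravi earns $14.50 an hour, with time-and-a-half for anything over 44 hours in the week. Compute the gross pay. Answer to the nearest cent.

Tue: 7:04 AM–3:31 PM = 8 h 27 min; less 45 min break → 7 h 42 min
Wed: 5:00 AM–1:31 PM = 8 h 31 min; less 45 min break → 7 h 46 min
Thu: 9:27 AM–5:13 PM = 7 h 46 min; less 45 min break → 7 h 1 min
Fri: 8:34 AM–6:15 PM = 9 h 41 min; less 45 min break → 8 h 56 min
Sat: 6:16 AM–3:03 PM = 8 h 47 min; less 45 min break → 8 h 2 min
Sun: 10:47 AM–9:30 PM = 10 h 43 min; less 45 min break → 9 h 58 min
Total worked: 49 h 25 min = 2965 min.
Regular 44 h 0 min = 2640 min at $14.50/h; overtime 5 h 25 min = 325 min at $21.75/h.
Pay = (2640 × $14.50 + 325 × $21.75) ÷ 60 = $755.81.

$755.81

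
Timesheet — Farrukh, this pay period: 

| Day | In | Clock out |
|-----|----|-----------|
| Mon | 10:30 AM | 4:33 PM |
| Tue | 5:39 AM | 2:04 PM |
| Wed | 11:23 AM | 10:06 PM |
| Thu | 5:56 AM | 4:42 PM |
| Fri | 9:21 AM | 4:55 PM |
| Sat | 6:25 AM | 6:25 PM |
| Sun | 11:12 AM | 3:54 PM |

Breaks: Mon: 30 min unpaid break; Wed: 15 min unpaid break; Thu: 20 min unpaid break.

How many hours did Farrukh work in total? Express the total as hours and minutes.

Mon: 10:30 AM–4:33 PM = 6 h 3 min; less 30 min break → 5 h 33 min
Tue: 5:39 AM–2:04 PM = 8 h 25 min
Wed: 11:23 AM–10:06 PM = 10 h 43 min; less 15 min break → 10 h 28 min
Thu: 5:56 AM–4:42 PM = 10 h 46 min; less 20 min break → 10 h 26 min
Fri: 9:21 AM–4:55 PM = 7 h 34 min
Sat: 6:25 AM–6:25 PM = 12 h 0 min
Sun: 11:12 AM–3:54 PM = 4 h 42 min
Total: 5 h 33 min + 8 h 25 min + 10 h 28 min + 10 h 26 min + 7 h 34 min + 12 h 0 min + 4 h 42 min = 59 h 8 min.

59 h 8 min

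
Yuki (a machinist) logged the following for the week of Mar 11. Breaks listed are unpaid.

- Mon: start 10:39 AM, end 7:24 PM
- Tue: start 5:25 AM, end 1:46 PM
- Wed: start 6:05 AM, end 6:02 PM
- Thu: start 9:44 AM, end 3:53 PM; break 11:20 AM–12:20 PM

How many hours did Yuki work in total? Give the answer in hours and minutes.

34 h 12 min

Mon: 10:39 AM–7:24 PM = 8 h 45 min
Tue: 5:25 AM–1:46 PM = 8 h 21 min
Wed: 6:05 AM–6:02 PM = 11 h 57 min
Thu: 9:44 AM–3:53 PM = 6 h 9 min; less 60 min break → 5 h 9 min
Total: 8 h 45 min + 8 h 21 min + 11 h 57 min + 5 h 9 min = 34 h 12 min.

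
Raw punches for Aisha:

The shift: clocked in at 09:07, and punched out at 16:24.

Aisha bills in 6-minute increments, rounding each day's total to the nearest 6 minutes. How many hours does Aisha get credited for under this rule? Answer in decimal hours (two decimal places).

7.30 hours

The shift: 09:07–16:24 = 7 h 17 min → rounds to 7 h 18 min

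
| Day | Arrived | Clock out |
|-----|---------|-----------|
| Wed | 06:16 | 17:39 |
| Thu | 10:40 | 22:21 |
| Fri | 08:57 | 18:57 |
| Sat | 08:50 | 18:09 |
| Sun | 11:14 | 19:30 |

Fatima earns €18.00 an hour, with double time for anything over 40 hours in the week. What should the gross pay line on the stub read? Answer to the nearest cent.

€1103.40

Wed: 06:16–17:39 = 11 h 23 min
Thu: 10:40–22:21 = 11 h 41 min
Fri: 08:57–18:57 = 10 h 0 min
Sat: 08:50–18:09 = 9 h 19 min
Sun: 11:14–19:30 = 8 h 16 min
Total worked: 50 h 39 min = 3039 min.
Regular 40 h 0 min = 2400 min at €18.00/h; overtime 10 h 39 min = 639 min at €36.00/h.
Pay = (2400 × €18.00 + 639 × €36.00) ÷ 60 = €1103.40.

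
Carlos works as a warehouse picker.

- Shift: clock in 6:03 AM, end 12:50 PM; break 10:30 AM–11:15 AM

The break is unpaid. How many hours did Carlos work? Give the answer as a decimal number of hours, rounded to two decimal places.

6.03 hours

Shift: 6:03 AM–12:50 PM = 6 h 47 min; less 45 min break → 6 h 2 min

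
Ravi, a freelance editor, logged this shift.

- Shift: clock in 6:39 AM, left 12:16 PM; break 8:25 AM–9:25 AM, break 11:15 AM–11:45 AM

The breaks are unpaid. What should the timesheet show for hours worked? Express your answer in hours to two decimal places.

Shift: 6:39 AM–12:16 PM = 5 h 37 min; less 90 min break → 4 h 7 min

4.12 hours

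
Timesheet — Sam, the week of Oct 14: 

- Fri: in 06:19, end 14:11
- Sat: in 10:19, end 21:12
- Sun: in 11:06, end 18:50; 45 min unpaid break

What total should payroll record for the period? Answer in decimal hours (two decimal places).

25.73 hours

Fri: 06:19–14:11 = 7 h 52 min
Sat: 10:19–21:12 = 10 h 53 min
Sun: 11:06–18:50 = 7 h 44 min; less 45 min break → 6 h 59 min
Total: 7 h 52 min + 10 h 53 min + 6 h 59 min = 25 h 44 min.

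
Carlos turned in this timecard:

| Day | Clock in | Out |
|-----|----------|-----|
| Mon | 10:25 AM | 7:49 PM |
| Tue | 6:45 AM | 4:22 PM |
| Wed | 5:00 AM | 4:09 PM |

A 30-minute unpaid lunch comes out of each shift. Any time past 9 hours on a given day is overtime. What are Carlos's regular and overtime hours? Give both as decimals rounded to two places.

Regular 26.90 hours, overtime 1.77 hours

Mon: 10:25 AM–7:49 PM = 9 h 24 min; less 30 min break → 8 h 54 min
Tue: 6:45 AM–4:22 PM = 9 h 37 min; less 30 min break → 9 h 7 min
Wed: 5:00 AM–4:09 PM = 11 h 9 min; less 30 min break → 10 h 39 min
Mon reg 8 h 54 min / OT 0 h 0 min; Tue reg 9 h 0 min / OT 0 h 7 min; Wed reg 9 h 0 min / OT 1 h 39 min.
Totals: regular 26 h 54 min, overtime 1 h 46 min.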